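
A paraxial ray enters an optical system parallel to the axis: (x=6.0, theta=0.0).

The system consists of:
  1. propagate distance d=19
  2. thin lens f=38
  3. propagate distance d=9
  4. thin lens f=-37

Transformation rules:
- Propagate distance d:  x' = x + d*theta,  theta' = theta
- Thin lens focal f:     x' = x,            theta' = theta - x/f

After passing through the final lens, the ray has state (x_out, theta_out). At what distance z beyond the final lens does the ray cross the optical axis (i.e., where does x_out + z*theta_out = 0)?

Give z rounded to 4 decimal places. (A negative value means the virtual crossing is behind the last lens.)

Answer: 134.1250

Derivation:
Initial: x=6.0000 theta=0.0000
After 1 (propagate distance d=19): x=6.0000 theta=0.0000
After 2 (thin lens f=38): x=6.0000 theta=-3/19 (≈-0.1579)
After 3 (propagate distance d=9): x=87/19 (≈4.5789) theta=-3/19 (≈-0.1579)
After 4 (thin lens f=-37): x=87/19 (≈4.5789) theta=-24/703 (≈-0.0341)
z_focus = -x_out/theta_out = -(87/19)/(-24/703) = 134.1250
Rounded to 4 decimal places: z = 134.1250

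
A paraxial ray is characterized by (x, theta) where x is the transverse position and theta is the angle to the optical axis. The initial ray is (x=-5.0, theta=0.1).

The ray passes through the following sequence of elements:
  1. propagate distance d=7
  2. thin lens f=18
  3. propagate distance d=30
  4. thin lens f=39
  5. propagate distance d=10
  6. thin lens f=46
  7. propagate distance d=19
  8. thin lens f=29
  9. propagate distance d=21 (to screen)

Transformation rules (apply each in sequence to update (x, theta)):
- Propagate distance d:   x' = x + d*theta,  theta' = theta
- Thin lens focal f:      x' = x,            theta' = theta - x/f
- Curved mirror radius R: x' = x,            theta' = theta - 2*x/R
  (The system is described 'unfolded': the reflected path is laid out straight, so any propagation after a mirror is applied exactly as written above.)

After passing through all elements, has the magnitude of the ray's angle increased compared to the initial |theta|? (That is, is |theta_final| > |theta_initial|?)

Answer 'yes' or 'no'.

Answer: yes

Derivation:
Initial: x=-5.0000 theta=0.1000
After 1 (propagate distance d=7): x=-4.3000 theta=0.1000
After 2 (thin lens f=18): x=-4.3000 theta=61/180 (≈0.3389)
After 3 (propagate distance d=30): x=88/15 (≈5.8667) theta=61/180 (≈0.3389)
After 4 (thin lens f=39): x=88/15 (≈5.8667) theta=49/260 (≈0.1885)
After 5 (propagate distance d=10): x=3023/390 (≈7.7513) theta=49/260 (≈0.1885)
After 6 (thin lens f=46): x=3023/390 (≈7.7513) theta=179/8970 (≈0.0200)
After 7 (propagate distance d=19): x=187/23 (≈8.1304) theta=179/8970 (≈0.0200)
After 8 (thin lens f=29): x=187/23 (≈8.1304) theta=-67739/260130 (≈-0.2604)
After 9 (propagate distance d=21 (to screen)): x=230817/86710 (≈2.6619) theta=-67739/260130 (≈-0.2604)
|theta_initial|=0.1000 |theta_final|=67739/260130 (≈0.2604) -> increased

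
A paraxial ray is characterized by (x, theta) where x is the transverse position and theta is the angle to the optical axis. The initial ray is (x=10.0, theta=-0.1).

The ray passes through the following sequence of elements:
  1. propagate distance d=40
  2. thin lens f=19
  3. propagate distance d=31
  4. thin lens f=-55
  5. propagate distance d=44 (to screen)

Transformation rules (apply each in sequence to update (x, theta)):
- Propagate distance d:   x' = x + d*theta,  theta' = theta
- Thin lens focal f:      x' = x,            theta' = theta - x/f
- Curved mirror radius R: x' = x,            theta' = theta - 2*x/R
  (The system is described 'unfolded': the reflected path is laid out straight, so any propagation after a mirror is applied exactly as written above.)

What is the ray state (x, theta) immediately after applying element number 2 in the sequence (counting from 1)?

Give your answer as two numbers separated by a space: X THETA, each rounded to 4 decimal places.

Initial: x=10.0000 theta=-0.1000
After 1 (propagate distance d=40): x=6.0000 theta=-0.1000
After 2 (thin lens f=19): x=6.0000 theta=-79/190 (≈-0.4158)
Rounded to 4 decimal places: x = 6.0000, theta = -0.4158

Answer: 6.0000 -0.4158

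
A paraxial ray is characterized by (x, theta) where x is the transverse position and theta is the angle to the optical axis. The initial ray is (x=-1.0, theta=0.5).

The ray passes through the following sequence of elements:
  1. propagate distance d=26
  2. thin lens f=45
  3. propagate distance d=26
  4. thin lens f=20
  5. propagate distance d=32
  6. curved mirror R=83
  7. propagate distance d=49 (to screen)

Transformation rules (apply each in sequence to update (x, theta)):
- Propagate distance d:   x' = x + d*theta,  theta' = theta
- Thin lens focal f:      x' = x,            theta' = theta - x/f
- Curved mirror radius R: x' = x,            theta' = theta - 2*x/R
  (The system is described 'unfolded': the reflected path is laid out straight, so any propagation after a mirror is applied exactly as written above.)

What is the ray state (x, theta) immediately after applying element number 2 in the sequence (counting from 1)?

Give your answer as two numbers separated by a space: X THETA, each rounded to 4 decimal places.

Answer: 12.0000 0.2333

Derivation:
Initial: x=-1.0000 theta=0.5000
After 1 (propagate distance d=26): x=12.0000 theta=0.5000
After 2 (thin lens f=45): x=12.0000 theta=7/30 (≈0.2333)
Rounded to 4 decimal places: x = 12.0000, theta = 0.2333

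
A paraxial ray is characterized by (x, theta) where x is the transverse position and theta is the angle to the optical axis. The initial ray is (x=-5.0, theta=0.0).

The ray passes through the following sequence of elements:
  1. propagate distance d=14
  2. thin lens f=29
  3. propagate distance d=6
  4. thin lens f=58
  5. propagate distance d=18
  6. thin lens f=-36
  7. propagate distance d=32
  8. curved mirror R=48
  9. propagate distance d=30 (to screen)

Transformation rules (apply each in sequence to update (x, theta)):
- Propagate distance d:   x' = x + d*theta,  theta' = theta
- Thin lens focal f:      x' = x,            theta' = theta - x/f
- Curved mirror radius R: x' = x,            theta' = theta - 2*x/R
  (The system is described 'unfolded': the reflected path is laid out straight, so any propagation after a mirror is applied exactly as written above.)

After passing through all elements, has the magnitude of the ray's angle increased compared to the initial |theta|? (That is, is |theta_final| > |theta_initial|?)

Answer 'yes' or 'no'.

Answer: yes

Derivation:
Initial: x=-5.0000 theta=0.0000
After 1 (propagate distance d=14): x=-5.0000 theta=0.0000
After 2 (thin lens f=29): x=-5.0000 theta=5/29 (≈0.1724)
After 3 (propagate distance d=6): x=-115/29 (≈-3.9655) theta=5/29 (≈0.1724)
After 4 (thin lens f=58): x=-115/29 (≈-3.9655) theta=405/1682 (≈0.2408)
After 5 (propagate distance d=18): x=310/841 (≈0.3686) theta=405/1682 (≈0.2408)
After 6 (thin lens f=-36): x=310/841 (≈0.3686) theta=1900/7569 (≈0.2510)
After 7 (propagate distance d=32): x=63590/7569 (≈8.4014) theta=1900/7569 (≈0.2510)
After 8 (curved mirror R=48): x=63590/7569 (≈8.4014) theta=-8995/90828 (≈-0.0990)
After 9 (propagate distance d=30 (to screen)): x=82205/15138 (≈5.4304) theta=-8995/90828 (≈-0.0990)
|theta_initial|=0.0000 |theta_final|=8995/90828 (≈0.0990) -> increased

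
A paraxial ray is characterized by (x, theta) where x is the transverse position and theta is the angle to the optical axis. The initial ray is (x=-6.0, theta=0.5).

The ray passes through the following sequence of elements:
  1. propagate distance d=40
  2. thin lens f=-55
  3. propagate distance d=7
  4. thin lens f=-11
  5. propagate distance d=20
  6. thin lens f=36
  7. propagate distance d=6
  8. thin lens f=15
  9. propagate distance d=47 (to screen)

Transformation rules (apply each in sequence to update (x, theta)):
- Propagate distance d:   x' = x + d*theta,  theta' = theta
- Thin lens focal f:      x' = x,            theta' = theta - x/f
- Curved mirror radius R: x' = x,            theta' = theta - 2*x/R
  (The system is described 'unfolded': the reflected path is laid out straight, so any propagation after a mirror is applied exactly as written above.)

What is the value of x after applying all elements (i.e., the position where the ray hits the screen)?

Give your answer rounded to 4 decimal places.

Initial: x=-6.0000 theta=0.5000
After 1 (propagate distance d=40): x=14.0000 theta=0.5000
After 2 (thin lens f=-55): x=14.0000 theta=83/110 (≈0.7545)
After 3 (propagate distance d=7): x=2121/110 (≈19.2818) theta=83/110 (≈0.7545)
After 4 (thin lens f=-11): x=2121/110 (≈19.2818) theta=1517/605 (≈2.5074)
After 5 (propagate distance d=20): x=84011/1210 (≈69.4306) theta=1517/605 (≈2.5074)
After 6 (thin lens f=36): x=84011/1210 (≈69.4306) theta=25213/43560 (≈0.5788)
After 7 (propagate distance d=6): x=529279/7260 (≈72.9034) theta=25213/43560 (≈0.5788)
After 8 (thin lens f=15): x=529279/7260 (≈72.9034) theta=-310831/72600 (≈-4.2814)
After 9 (propagate distance d=47 (to screen)): x=-9316267/72600 (≈-128.3232) theta=-310831/72600 (≈-4.2814)
Rounded to 4 decimal places: x = -128.3232

Answer: -128.3232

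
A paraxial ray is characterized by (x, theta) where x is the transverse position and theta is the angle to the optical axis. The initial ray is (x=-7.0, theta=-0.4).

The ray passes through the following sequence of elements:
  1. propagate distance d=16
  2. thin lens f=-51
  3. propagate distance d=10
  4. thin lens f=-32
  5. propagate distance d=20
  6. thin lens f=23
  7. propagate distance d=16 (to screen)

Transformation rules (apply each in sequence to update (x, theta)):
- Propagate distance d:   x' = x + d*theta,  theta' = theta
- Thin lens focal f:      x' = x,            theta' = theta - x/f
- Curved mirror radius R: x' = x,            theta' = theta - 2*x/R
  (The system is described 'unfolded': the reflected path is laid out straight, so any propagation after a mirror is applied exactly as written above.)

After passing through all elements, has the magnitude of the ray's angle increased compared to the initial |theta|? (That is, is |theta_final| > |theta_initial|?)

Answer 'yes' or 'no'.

Answer: yes

Derivation:
Initial: x=-7.0000 theta=-0.4000
After 1 (propagate distance d=16): x=-13.4000 theta=-0.4000
After 2 (thin lens f=-51): x=-13.4000 theta=-169/255 (≈-0.6627)
After 3 (propagate distance d=10): x=-5107/255 (≈-20.0275) theta=-169/255 (≈-0.6627)
After 4 (thin lens f=-32): x=-5107/255 (≈-20.0275) theta=-701/544 (≈-1.2886)
After 5 (propagate distance d=20): x=-93431/2040 (≈-45.7995) theta=-701/544 (≈-1.2886)
After 6 (thin lens f=23): x=-93431/2040 (≈-45.7995) theta=131879/187680 (≈0.7027)
After 7 (propagate distance d=16 (to screen)): x=-1621397/46920 (≈-34.5566) theta=131879/187680 (≈0.7027)
|theta_initial|=0.4000 |theta_final|=131879/187680 (≈0.7027) -> increased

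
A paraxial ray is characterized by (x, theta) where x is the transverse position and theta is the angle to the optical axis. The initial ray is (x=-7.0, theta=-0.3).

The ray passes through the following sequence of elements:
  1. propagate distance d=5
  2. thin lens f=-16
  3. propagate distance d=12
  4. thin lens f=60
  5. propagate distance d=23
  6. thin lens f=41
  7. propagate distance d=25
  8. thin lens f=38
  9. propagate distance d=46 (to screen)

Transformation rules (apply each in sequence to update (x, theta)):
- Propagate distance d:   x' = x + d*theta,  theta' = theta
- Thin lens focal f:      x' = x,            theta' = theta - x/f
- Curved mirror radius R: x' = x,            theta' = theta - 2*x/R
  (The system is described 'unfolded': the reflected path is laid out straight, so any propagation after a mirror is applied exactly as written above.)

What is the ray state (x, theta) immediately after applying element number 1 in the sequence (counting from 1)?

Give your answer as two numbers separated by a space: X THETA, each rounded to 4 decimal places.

Initial: x=-7.0000 theta=-0.3000
After 1 (propagate distance d=5): x=-8.5000 theta=-0.3000
Rounded to 4 decimal places: x = -8.5000, theta = -0.3000

Answer: -8.5000 -0.3000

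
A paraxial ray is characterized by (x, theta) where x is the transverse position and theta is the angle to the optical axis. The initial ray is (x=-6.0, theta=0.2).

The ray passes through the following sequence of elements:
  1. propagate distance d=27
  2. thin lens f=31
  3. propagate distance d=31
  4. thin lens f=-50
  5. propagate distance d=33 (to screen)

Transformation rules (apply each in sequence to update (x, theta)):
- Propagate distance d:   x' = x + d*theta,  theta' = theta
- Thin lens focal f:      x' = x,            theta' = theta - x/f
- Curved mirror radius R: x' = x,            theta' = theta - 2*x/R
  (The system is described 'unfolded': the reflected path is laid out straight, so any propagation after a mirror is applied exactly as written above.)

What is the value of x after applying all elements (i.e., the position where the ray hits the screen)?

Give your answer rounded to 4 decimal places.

Initial: x=-6.0000 theta=0.2000
After 1 (propagate distance d=27): x=-0.6000 theta=0.2000
After 2 (thin lens f=31): x=-0.6000 theta=34/155 (≈0.2194)
After 3 (propagate distance d=31): x=6.2000 theta=34/155 (≈0.2194)
After 4 (thin lens f=-50): x=6.2000 theta=2661/7750 (≈0.3434)
After 5 (propagate distance d=33 (to screen)): x=135863/7750 (≈17.5307) theta=2661/7750 (≈0.3434)
Rounded to 4 decimal places: x = 17.5307

Answer: 17.5307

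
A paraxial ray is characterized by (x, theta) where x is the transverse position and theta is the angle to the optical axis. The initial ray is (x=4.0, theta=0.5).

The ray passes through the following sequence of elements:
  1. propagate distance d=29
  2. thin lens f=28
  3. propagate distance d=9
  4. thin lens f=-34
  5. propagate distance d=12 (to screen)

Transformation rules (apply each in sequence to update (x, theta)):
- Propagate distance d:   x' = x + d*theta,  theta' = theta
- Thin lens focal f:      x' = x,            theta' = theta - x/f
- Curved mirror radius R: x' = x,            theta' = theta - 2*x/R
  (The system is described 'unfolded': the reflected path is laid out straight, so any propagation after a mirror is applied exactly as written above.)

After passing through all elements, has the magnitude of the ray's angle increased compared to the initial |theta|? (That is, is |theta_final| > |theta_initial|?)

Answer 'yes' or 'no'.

Initial: x=4.0000 theta=0.5000
After 1 (propagate distance d=29): x=18.5000 theta=0.5000
After 2 (thin lens f=28): x=18.5000 theta=-9/56 (≈-0.1607)
After 3 (propagate distance d=9): x=955/56 (≈17.0536) theta=-9/56 (≈-0.1607)
After 4 (thin lens f=-34): x=955/56 (≈17.0536) theta=649/1904 (≈0.3409)
After 5 (propagate distance d=12 (to screen)): x=20129/952 (≈21.1439) theta=649/1904 (≈0.3409)
|theta_initial|=0.5000 |theta_final|=649/1904 (≈0.3409) -> not increased

Answer: no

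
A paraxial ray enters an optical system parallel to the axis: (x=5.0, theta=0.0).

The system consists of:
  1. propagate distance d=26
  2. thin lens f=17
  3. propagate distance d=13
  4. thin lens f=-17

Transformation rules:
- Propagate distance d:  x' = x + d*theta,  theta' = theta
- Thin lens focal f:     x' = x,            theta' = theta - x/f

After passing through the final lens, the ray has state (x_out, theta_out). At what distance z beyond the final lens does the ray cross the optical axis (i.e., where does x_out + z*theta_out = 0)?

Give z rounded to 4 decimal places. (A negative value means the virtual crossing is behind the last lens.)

Answer: 5.2308

Derivation:
Initial: x=5.0000 theta=0.0000
After 1 (propagate distance d=26): x=5.0000 theta=0.0000
After 2 (thin lens f=17): x=5.0000 theta=-5/17 (≈-0.2941)
After 3 (propagate distance d=13): x=20/17 (≈1.1765) theta=-5/17 (≈-0.2941)
After 4 (thin lens f=-17): x=20/17 (≈1.1765) theta=-65/289 (≈-0.2249)
z_focus = -x_out/theta_out = -(20/17)/(-65/289) = 68/13 ≈ 5.2308
Rounded to 4 decimal places: z = 5.2308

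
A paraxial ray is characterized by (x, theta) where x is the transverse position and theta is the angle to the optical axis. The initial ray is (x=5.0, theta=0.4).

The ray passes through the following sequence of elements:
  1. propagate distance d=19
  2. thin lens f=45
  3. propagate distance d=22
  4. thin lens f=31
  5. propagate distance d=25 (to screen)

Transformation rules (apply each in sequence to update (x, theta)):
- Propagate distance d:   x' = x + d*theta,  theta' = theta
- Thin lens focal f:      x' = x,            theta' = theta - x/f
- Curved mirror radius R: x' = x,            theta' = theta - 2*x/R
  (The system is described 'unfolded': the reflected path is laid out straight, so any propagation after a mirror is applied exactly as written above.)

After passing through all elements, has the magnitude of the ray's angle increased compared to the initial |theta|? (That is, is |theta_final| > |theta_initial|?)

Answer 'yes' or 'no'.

Initial: x=5.0000 theta=0.4000
After 1 (propagate distance d=19): x=12.6000 theta=0.4000
After 2 (thin lens f=45): x=12.6000 theta=0.1200
After 3 (propagate distance d=22): x=15.2400 theta=0.1200
After 4 (thin lens f=31): x=15.2400 theta=-288/775 (≈-0.3716)
After 5 (propagate distance d=25 (to screen)): x=4611/775 (≈5.9497) theta=-288/775 (≈-0.3716)
|theta_initial|=0.4000 |theta_final|=288/775 (≈0.3716) -> not increased

Answer: no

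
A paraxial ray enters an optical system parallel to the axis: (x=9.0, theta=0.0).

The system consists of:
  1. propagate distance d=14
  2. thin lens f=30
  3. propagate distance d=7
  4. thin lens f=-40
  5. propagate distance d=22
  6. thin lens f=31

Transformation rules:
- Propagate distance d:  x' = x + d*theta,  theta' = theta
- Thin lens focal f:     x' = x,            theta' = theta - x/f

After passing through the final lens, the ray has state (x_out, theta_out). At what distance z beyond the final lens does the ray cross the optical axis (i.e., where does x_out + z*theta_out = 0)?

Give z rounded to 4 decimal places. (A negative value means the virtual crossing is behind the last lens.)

Answer: 15.7745

Derivation:
Initial: x=9.0000 theta=0.0000
After 1 (propagate distance d=14): x=9.0000 theta=0.0000
After 2 (thin lens f=30): x=9.0000 theta=-0.3000
After 3 (propagate distance d=7): x=6.9000 theta=-0.3000
After 4 (thin lens f=-40): x=6.9000 theta=-0.1275
After 5 (propagate distance d=22): x=4.0950 theta=-0.1275
After 6 (thin lens f=31): x=4.0950 theta=-3219/12400 (≈-0.2596)
z_focus = -x_out/theta_out = -(4.0950)/(-3219/12400) = 16926/1073 ≈ 15.7745
Rounded to 4 decimal places: z = 15.7745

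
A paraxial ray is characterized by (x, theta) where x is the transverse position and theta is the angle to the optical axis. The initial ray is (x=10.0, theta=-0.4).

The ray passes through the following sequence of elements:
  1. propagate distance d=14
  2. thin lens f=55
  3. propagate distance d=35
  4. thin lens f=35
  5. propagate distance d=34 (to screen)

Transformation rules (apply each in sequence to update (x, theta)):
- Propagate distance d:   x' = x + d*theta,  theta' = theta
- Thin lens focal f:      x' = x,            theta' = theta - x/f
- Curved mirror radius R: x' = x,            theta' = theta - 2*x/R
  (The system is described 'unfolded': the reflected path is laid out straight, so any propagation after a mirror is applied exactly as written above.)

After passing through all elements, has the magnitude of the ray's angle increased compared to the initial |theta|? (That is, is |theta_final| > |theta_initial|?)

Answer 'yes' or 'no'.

Answer: no

Derivation:
Initial: x=10.0000 theta=-0.4000
After 1 (propagate distance d=14): x=4.4000 theta=-0.4000
After 2 (thin lens f=55): x=4.4000 theta=-0.4800
After 3 (propagate distance d=35): x=-12.4000 theta=-0.4800
After 4 (thin lens f=35): x=-12.4000 theta=-22/175 (≈-0.1257)
After 5 (propagate distance d=34 (to screen)): x=-2918/175 (≈-16.6743) theta=-22/175 (≈-0.1257)
|theta_initial|=0.4000 |theta_final|=22/175 (≈0.1257) -> not increased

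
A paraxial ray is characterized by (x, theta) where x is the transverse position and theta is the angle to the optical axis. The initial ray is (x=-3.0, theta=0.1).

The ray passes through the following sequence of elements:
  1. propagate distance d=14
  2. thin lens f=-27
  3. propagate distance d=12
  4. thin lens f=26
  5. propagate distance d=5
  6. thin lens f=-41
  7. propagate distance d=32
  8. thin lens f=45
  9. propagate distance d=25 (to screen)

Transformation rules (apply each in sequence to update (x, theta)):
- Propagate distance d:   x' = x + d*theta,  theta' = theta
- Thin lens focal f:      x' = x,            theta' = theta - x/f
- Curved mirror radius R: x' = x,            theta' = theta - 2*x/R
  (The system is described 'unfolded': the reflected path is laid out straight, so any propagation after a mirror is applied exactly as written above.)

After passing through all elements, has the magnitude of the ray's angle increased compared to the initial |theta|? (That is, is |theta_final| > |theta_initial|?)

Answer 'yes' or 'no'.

Answer: no

Derivation:
Initial: x=-3.0000 theta=0.1000
After 1 (propagate distance d=14): x=-1.6000 theta=0.1000
After 2 (thin lens f=-27): x=-1.6000 theta=11/270 (≈0.0407)
After 3 (propagate distance d=12): x=-10/9 (≈-1.1111) theta=11/270 (≈0.0407)
After 4 (thin lens f=26): x=-10/9 (≈-1.1111) theta=293/3510 (≈0.0835)
After 5 (propagate distance d=5): x=-487/702 (≈-0.6937) theta=293/3510 (≈0.0835)
After 6 (thin lens f=-41): x=-487/702 (≈-0.6937) theta=4789/71955 (≈0.0666)
After 7 (propagate distance d=32): x=5299/3690 (≈1.4360) theta=4789/71955 (≈0.0666)
After 8 (thin lens f=45): x=5299/3690 (≈1.4360) theta=74783/2158650 (≈0.0346)
After 9 (propagate distance d=25 (to screen)): x=496949/215865 (≈2.3021) theta=74783/2158650 (≈0.0346)
|theta_initial|=0.1000 |theta_final|=74783/2158650 (≈0.0346) -> not increased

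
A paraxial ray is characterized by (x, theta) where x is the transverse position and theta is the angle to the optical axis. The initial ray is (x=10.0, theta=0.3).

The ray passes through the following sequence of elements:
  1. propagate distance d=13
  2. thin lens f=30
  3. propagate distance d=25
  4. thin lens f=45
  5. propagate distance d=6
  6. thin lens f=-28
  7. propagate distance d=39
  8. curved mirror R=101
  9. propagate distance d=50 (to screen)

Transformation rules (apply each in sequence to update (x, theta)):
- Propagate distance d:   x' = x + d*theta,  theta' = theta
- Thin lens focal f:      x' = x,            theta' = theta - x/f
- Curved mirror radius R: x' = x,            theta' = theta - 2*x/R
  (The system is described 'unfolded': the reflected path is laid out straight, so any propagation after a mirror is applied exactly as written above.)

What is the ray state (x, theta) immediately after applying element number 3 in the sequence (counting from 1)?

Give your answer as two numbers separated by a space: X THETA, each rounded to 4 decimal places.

Initial: x=10.0000 theta=0.3000
After 1 (propagate distance d=13): x=13.9000 theta=0.3000
After 2 (thin lens f=30): x=13.9000 theta=-49/300 (≈-0.1633)
After 3 (propagate distance d=25): x=589/60 (≈9.8167) theta=-49/300 (≈-0.1633)
Rounded to 4 decimal places: x = 9.8167, theta = -0.1633

Answer: 9.8167 -0.1633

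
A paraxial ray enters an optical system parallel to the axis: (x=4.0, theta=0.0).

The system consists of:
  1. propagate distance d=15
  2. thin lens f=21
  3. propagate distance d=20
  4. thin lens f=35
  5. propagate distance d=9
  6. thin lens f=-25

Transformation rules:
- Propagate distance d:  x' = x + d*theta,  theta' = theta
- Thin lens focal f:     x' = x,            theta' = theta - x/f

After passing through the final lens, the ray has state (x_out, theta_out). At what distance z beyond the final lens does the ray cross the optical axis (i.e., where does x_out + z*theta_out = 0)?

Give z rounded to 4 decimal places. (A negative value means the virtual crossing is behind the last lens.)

Initial: x=4.0000 theta=0.0000
After 1 (propagate distance d=15): x=4.0000 theta=0.0000
After 2 (thin lens f=21): x=4.0000 theta=-4/21 (≈-0.1905)
After 3 (propagate distance d=20): x=4/21 (≈0.1905) theta=-4/21 (≈-0.1905)
After 4 (thin lens f=35): x=4/21 (≈0.1905) theta=-48/245 (≈-0.1959)
After 5 (propagate distance d=9): x=-1156/735 (≈-1.5728) theta=-48/245 (≈-0.1959)
After 6 (thin lens f=-25): x=-1156/735 (≈-1.5728) theta=-4756/18375 (≈-0.2588)
z_focus = -x_out/theta_out = -(-1156/735)/(-4756/18375) = -7225/1189 ≈ -6.0765
Rounded to 4 decimal places: z = -6.0765

Answer: -6.0765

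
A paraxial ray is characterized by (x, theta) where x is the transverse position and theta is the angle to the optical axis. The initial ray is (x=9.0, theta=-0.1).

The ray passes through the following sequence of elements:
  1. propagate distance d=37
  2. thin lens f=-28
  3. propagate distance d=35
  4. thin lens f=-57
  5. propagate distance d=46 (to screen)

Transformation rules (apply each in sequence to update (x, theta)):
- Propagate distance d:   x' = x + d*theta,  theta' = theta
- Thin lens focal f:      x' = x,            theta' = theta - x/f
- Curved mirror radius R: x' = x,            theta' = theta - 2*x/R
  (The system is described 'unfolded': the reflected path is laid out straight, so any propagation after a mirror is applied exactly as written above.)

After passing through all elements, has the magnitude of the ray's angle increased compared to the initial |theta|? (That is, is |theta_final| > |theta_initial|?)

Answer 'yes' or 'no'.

Answer: yes

Derivation:
Initial: x=9.0000 theta=-0.1000
After 1 (propagate distance d=37): x=5.3000 theta=-0.1000
After 2 (thin lens f=-28): x=5.3000 theta=5/56 (≈0.0893)
After 3 (propagate distance d=35): x=8.4250 theta=5/56 (≈0.0893)
After 4 (thin lens f=-57): x=8.4250 theta=473/1995 (≈0.2371)
After 5 (propagate distance d=46 (to screen)): x=308527/15960 (≈19.3313) theta=473/1995 (≈0.2371)
|theta_initial|=0.1000 |theta_final|=473/1995 (≈0.2371) -> increased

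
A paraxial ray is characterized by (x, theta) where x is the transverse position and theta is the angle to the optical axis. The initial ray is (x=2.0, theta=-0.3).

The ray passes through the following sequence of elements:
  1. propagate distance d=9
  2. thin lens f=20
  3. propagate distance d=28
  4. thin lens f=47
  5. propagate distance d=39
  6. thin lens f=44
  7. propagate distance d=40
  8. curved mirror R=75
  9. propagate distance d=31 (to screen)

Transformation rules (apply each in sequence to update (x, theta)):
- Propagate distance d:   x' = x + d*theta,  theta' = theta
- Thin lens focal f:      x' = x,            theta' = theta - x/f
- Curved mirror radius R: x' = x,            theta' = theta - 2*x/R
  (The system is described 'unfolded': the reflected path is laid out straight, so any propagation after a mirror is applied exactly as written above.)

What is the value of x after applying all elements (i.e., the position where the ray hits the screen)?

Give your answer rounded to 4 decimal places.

Answer: 4.5719

Derivation:
Initial: x=2.0000 theta=-0.3000
After 1 (propagate distance d=9): x=-0.7000 theta=-0.3000
After 2 (thin lens f=20): x=-0.7000 theta=-0.2650
After 3 (propagate distance d=28): x=-8.1200 theta=-0.2650
After 4 (thin lens f=47): x=-8.1200 theta=-867/9400 (≈-0.0922)
After 5 (propagate distance d=39): x=-110141/9400 (≈-11.7171) theta=-867/9400 (≈-0.0922)
After 6 (thin lens f=44): x=-110141/9400 (≈-11.7171) theta=71993/413600 (≈0.1741)
After 7 (propagate distance d=40): x=-491621/103400 (≈-4.7546) theta=71993/413600 (≈0.1741)
After 8 (curved mirror R=75): x=-491621/103400 (≈-4.7546) theta=9332443/31020000 (≈0.3009)
After 9 (propagate distance d=31 (to screen)): x=141819433/31020000 (≈4.5719) theta=9332443/31020000 (≈0.3009)
Rounded to 4 decimal places: x = 4.5719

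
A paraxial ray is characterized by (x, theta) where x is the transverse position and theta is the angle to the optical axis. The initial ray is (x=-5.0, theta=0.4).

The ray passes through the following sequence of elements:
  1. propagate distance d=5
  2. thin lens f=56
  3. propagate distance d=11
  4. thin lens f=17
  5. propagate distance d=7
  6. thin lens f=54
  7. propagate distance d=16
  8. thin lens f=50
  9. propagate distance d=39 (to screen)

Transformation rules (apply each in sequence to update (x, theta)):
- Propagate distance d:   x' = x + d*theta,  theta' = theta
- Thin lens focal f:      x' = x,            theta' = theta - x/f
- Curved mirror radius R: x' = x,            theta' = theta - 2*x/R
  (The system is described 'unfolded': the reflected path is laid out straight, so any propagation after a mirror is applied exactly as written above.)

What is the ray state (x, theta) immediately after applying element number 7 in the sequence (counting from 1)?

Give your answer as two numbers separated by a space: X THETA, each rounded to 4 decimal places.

Initial: x=-5.0000 theta=0.4000
After 1 (propagate distance d=5): x=-3.0000 theta=0.4000
After 2 (thin lens f=56): x=-3.0000 theta=127/280 (≈0.4536)
After 3 (propagate distance d=11): x=557/280 (≈1.9893) theta=127/280 (≈0.4536)
After 4 (thin lens f=17): x=557/280 (≈1.9893) theta=801/2380 (≈0.3366)
After 5 (propagate distance d=7): x=20683/4760 (≈4.3452) theta=801/2380 (≈0.3366)
After 6 (thin lens f=54): x=20683/4760 (≈4.3452) theta=13165/51408 (≈0.2561)
After 7 (propagate distance d=16): x=1085041/128520 (≈8.4426) theta=13165/51408 (≈0.2561)
Rounded to 4 decimal places: x = 8.4426, theta = 0.2561

Answer: 8.4426 0.2561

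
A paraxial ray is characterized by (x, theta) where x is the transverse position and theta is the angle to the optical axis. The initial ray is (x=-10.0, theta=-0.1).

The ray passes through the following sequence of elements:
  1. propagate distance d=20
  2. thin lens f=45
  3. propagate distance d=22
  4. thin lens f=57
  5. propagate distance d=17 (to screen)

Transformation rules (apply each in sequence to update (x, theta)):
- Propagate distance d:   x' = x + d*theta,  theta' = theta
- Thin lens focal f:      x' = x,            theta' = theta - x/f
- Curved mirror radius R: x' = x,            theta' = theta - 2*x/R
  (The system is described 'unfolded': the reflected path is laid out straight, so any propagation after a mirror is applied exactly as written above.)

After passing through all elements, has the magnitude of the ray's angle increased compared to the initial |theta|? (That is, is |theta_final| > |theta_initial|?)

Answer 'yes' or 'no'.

Answer: yes

Derivation:
Initial: x=-10.0000 theta=-0.1000
After 1 (propagate distance d=20): x=-12.0000 theta=-0.1000
After 2 (thin lens f=45): x=-12.0000 theta=1/6 (≈0.1667)
After 3 (propagate distance d=22): x=-25/3 (≈-8.3333) theta=1/6 (≈0.1667)
After 4 (thin lens f=57): x=-25/3 (≈-8.3333) theta=107/342 (≈0.3129)
After 5 (propagate distance d=17 (to screen)): x=-1031/342 (≈-3.0146) theta=107/342 (≈0.3129)
|theta_initial|=0.1000 |theta_final|=107/342 (≈0.3129) -> increased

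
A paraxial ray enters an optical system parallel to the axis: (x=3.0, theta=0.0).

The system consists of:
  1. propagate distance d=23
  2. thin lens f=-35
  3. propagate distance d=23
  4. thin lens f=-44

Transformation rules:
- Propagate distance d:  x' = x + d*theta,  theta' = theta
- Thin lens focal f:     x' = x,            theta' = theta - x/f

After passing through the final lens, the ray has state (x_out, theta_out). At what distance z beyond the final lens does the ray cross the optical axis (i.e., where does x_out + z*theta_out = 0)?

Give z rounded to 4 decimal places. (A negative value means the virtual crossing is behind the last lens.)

Answer: -25.0196

Derivation:
Initial: x=3.0000 theta=0.0000
After 1 (propagate distance d=23): x=3.0000 theta=0.0000
After 2 (thin lens f=-35): x=3.0000 theta=3/35 (≈0.0857)
After 3 (propagate distance d=23): x=174/35 (≈4.9714) theta=3/35 (≈0.0857)
After 4 (thin lens f=-44): x=174/35 (≈4.9714) theta=153/770 (≈0.1987)
z_focus = -x_out/theta_out = -(174/35)/(153/770) = -1276/51 ≈ -25.0196
Rounded to 4 decimal places: z = -25.0196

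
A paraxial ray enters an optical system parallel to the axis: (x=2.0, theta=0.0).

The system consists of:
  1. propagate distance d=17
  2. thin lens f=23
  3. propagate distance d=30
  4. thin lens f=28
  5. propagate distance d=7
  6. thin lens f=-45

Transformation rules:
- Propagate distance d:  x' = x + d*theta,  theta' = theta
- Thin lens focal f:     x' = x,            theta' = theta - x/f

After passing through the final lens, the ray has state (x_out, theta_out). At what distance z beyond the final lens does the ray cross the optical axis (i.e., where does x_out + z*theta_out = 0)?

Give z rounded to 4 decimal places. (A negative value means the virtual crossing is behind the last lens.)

Initial: x=2.0000 theta=0.0000
After 1 (propagate distance d=17): x=2.0000 theta=0.0000
After 2 (thin lens f=23): x=2.0000 theta=-2/23 (≈-0.0870)
After 3 (propagate distance d=30): x=-14/23 (≈-0.6087) theta=-2/23 (≈-0.0870)
After 4 (thin lens f=28): x=-14/23 (≈-0.6087) theta=-3/46 (≈-0.0652)
After 5 (propagate distance d=7): x=-49/46 (≈-1.0652) theta=-3/46 (≈-0.0652)
After 6 (thin lens f=-45): x=-49/46 (≈-1.0652) theta=-4/45 (≈-0.0889)
z_focus = -x_out/theta_out = -(-49/46)/(-4/45) = -2205/184 ≈ -11.9837
Rounded to 4 decimal places: z = -11.9837

Answer: -11.9837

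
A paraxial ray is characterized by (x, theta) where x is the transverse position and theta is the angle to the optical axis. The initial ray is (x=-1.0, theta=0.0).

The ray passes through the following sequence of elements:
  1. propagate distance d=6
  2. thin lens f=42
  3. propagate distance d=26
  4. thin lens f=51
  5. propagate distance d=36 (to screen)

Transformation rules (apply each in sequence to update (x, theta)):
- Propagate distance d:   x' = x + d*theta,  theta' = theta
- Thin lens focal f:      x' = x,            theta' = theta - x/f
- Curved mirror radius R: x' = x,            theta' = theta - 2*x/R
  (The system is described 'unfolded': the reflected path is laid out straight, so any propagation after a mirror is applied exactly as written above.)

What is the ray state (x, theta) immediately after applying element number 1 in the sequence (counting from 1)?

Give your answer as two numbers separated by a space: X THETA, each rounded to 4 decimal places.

Initial: x=-1.0000 theta=0.0000
After 1 (propagate distance d=6): x=-1.0000 theta=0.0000
Rounded to 4 decimal places: x = -1.0000, theta = 0.0000

Answer: -1.0000 0.0000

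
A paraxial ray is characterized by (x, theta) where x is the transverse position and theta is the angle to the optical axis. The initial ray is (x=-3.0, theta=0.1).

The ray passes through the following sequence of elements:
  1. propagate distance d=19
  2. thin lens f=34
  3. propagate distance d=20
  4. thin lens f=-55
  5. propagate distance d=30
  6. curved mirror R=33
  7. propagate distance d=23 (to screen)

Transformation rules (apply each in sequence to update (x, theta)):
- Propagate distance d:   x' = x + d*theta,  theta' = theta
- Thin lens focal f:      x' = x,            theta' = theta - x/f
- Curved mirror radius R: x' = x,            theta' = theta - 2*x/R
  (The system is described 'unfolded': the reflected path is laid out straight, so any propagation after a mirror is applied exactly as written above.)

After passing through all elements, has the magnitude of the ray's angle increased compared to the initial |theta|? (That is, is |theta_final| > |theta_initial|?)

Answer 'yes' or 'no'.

Initial: x=-3.0000 theta=0.1000
After 1 (propagate distance d=19): x=-1.1000 theta=0.1000
After 2 (thin lens f=34): x=-1.1000 theta=9/68 (≈0.1324)
After 3 (propagate distance d=20): x=263/170 (≈1.5471) theta=9/68 (≈0.1324)
After 4 (thin lens f=-55): x=263/170 (≈1.5471) theta=3001/18700 (≈0.1605)
After 5 (propagate distance d=30): x=5948/935 (≈6.3615) theta=3001/18700 (≈0.1605)
After 6 (curved mirror R=33): x=5948/935 (≈6.3615) theta=-138887/617100 (≈-0.2251)
After 7 (propagate distance d=23 (to screen)): x=731279/617100 (≈1.1850) theta=-138887/617100 (≈-0.2251)
|theta_initial|=0.1000 |theta_final|=138887/617100 (≈0.2251) -> increased

Answer: yes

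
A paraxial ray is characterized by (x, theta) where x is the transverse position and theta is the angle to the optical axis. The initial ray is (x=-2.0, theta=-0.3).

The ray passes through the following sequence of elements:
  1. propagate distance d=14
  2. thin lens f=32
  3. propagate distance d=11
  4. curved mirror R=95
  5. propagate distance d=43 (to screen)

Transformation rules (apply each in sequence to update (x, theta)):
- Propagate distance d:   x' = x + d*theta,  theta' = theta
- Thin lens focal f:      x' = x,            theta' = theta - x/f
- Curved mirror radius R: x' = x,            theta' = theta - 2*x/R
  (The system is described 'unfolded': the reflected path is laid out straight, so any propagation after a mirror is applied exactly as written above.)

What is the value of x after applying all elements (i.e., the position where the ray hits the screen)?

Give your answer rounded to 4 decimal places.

Initial: x=-2.0000 theta=-0.3000
After 1 (propagate distance d=14): x=-6.2000 theta=-0.3000
After 2 (thin lens f=32): x=-6.2000 theta=-17/160 (≈-0.1063)
After 3 (propagate distance d=11): x=-1179/160 (≈-7.3688) theta=-17/160 (≈-0.1063)
After 4 (curved mirror R=95): x=-1179/160 (≈-7.3688) theta=743/15200 (≈0.0489)
After 5 (propagate distance d=43 (to screen)): x=-10007/1900 (≈-5.2668) theta=743/15200 (≈0.0489)
Rounded to 4 decimal places: x = -5.2668

Answer: -5.2668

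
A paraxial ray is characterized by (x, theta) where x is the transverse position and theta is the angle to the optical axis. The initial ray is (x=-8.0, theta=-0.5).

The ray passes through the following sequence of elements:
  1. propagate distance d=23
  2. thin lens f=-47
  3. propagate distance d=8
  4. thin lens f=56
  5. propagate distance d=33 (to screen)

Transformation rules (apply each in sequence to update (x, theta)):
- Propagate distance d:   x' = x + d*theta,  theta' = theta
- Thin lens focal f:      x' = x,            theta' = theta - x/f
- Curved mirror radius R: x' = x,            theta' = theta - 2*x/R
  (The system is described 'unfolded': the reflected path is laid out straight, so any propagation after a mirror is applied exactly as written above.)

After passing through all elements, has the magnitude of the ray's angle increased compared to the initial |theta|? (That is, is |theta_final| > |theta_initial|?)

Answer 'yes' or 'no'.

Answer: no

Derivation:
Initial: x=-8.0000 theta=-0.5000
After 1 (propagate distance d=23): x=-19.5000 theta=-0.5000
After 2 (thin lens f=-47): x=-19.5000 theta=-43/47 (≈-0.9149)
After 3 (propagate distance d=8): x=-2521/94 (≈-26.8191) theta=-43/47 (≈-0.9149)
After 4 (thin lens f=56): x=-2521/94 (≈-26.8191) theta=-2295/5264 (≈-0.4360)
After 5 (propagate distance d=33 (to screen)): x=-216911/5264 (≈-41.2065) theta=-2295/5264 (≈-0.4360)
|theta_initial|=0.5000 |theta_final|=2295/5264 (≈0.4360) -> not increased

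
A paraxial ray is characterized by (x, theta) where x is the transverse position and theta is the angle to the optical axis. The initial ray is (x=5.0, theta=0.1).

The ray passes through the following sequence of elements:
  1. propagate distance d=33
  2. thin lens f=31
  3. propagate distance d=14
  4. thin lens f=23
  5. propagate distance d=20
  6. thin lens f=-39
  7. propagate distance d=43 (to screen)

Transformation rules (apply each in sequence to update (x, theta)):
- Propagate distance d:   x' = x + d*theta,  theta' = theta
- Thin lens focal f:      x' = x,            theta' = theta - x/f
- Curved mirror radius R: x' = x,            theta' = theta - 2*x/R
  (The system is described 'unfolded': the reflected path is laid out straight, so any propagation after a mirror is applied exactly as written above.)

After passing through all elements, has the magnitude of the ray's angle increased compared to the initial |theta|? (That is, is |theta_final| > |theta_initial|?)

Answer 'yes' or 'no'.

Answer: yes

Derivation:
Initial: x=5.0000 theta=0.1000
After 1 (propagate distance d=33): x=8.3000 theta=0.1000
After 2 (thin lens f=31): x=8.3000 theta=-26/155 (≈-0.1677)
After 3 (propagate distance d=14): x=369/62 (≈5.9516) theta=-26/155 (≈-0.1677)
After 4 (thin lens f=23): x=369/62 (≈5.9516) theta=-3041/7130 (≈-0.4265)
After 5 (propagate distance d=20): x=-3677/1426 (≈-2.5785) theta=-3041/7130 (≈-0.4265)
After 6 (thin lens f=-39): x=-3677/1426 (≈-2.5785) theta=-68492/139035 (≈-0.4926)
After 7 (propagate distance d=43 (to screen)): x=-6607327/278070 (≈-23.7614) theta=-68492/139035 (≈-0.4926)
|theta_initial|=0.1000 |theta_final|=68492/139035 (≈0.4926) -> increased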